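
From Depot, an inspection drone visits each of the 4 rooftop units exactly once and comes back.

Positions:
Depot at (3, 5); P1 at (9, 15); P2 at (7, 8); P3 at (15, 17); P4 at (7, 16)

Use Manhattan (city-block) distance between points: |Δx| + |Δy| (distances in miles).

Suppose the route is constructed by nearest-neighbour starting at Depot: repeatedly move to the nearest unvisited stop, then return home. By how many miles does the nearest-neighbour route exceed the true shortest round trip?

Excess over optimum: 2 miles.

Depot: P2=7, P4=15, P1=16, P3=24 ⇒ P2
P2: P4=8, P1=9, P3=17 ⇒ P4
P4: P1=3, P3=9 ⇒ P1
P1: P3=8 ⇒ P3
NN route Depot → P2 → P4 → P1 → P3 → Depot costs 50.
Optimal: Depot → P1 → P3 → P4 → P2 → Depot costs 48 (by enumerating all 12 distinct tours).
Excess = 50 − 48 = 2.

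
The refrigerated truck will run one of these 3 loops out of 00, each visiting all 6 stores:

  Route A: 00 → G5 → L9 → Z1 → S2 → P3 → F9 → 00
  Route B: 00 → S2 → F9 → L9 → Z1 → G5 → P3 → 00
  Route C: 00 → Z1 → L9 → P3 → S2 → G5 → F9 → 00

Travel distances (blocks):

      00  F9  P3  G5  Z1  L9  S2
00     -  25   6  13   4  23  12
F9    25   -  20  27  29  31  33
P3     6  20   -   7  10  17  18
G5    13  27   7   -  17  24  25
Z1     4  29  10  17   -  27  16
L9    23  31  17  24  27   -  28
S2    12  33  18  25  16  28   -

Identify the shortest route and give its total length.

Shortest is Route B, total 133 blocks.

Route A: 13 + 24 + 27 + 16 + 18 + 20 + 25 = 143
Route B: 12 + 33 + 31 + 27 + 17 + 7 + 6 = 133
Route C: 4 + 27 + 17 + 18 + 25 + 27 + 25 = 143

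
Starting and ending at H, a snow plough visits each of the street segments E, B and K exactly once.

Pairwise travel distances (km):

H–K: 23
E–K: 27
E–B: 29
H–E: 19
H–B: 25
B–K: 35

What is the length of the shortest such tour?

With 3 stops there are 3!/2 = 3 distinct round trips (a route and its reverse cost the same).
H-E-B-K-H: 19+29+35+23 = 106
H-E-K-B-H: 19+27+35+25 = 106
H-B-E-K-H: 25+29+27+23 = 104
The minimum is 104.
One optimal route: H → B → E → K → H (or its reverse).

Shortest round trip = 104 km.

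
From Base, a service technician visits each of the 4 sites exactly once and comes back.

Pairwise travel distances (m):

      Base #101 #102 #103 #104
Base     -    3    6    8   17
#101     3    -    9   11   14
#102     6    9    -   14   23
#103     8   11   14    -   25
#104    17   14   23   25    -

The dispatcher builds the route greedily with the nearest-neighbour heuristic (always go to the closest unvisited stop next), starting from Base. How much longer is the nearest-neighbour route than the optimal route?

6 m longer than the optimal tour.

From Base: #101=3, #102=6, #103=8, #104=17 → choose #101 (3).
From #101: #102=9, #103=11, #104=14 → choose #102 (9).
From #102: #103=14, #104=23 → choose #103 (14).
From #103: #104=25 → choose #104 (25).
NN route Base → #101 → #102 → #103 → #104 → Base costs 68.
Optimal: Base → #101 → #104 → #102 → #103 → Base costs 62 (by enumerating all 12 distinct tours).
Excess = 68 − 62 = 6.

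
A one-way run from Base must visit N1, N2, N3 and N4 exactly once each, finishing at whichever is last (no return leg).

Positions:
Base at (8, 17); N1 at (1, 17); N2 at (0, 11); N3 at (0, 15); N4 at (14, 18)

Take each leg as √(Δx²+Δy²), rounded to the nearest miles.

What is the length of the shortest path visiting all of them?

Shortest open route: 25 miles.

There are 4! = 24 possible orderings.
Base → N1 → N2 → N3 → N4: 7+6+4+14 = 31
Base → N1 → N2 → N4 → N3: 7+6+16+14 = 43
Base → N1 → N3 → N2 → N4: 7+2+4+16 = 29
Base → N1 → N3 → N4 → N2: 7+2+14+16 = 39
Base → N1 → N4 → N2 → N3: 7+13+16+4 = 40
Base → N1 → N4 → N3 → N2: 7+13+14+4 = 38
Base → N2 → N1 → N3 → N4: 10+6+2+14 = 32
Base → N2 → N1 → N4 → N3: 10+6+13+14 = 43
Base → N2 → N3 → N1 → N4: 10+4+2+13 = 29
Base → N2 → N3 → N4 → N1: 10+4+14+13 = 41
Base → N2 → N4 → N1 → N3: 10+16+13+2 = 41
Base → N2 → N4 → N3 → N1: 10+16+14+2 = 42
Base → N3 → N1 → N2 → N4: 8+2+6+16 = 32
Base → N3 → N1 → N4 → N2: 8+2+13+16 = 39
… (10 more)
Base → N4 → N1 → N3 → N2: 6+13+2+4 = 25  ← best
The minimum is 25.
One shortest path: Base → N4 → N1 → N3 → N2.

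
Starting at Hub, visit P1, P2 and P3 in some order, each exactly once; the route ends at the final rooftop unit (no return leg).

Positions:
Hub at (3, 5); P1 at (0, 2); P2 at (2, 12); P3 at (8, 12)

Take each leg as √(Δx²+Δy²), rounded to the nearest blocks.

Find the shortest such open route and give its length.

Shortest open route: 20 blocks.

There are 3! = 6 possible orderings.
Hub - P1 - P2 - P3: 4+10+6 = 20
Hub - P1 - P3 - P2: 4+13+6 = 23
Hub - P2 - P1 - P3: 7+10+13 = 30
Hub - P2 - P3 - P1: 7+6+13 = 26
Hub - P3 - P1 - P2: 9+13+10 = 32
Hub - P3 - P2 - P1: 9+6+10 = 25
The minimum is 20.
One shortest path: Hub → P1 → P2 → P3.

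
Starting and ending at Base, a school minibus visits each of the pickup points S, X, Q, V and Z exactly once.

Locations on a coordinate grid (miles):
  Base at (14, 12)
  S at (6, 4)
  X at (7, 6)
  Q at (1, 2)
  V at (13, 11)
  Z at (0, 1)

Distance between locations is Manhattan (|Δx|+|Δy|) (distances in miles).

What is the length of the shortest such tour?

50 miles — the shortest possible round trip.

There are 60 distinct closed tours to check (reversals are equivalent).
Base-S-X-Q-V-Z-Base: 16+3+10+21+23+25 = 98
Base-S-X-Q-Z-V-Base: 16+3+10+2+23+2 = 56
Base-S-X-V-Q-Z-Base: 16+3+11+21+2+25 = 78
Base-S-X-V-Z-Q-Base: 16+3+11+23+2+23 = 78
Base-S-X-Z-Q-V-Base: 16+3+12+2+21+2 = 56
Base-S-X-Z-V-Q-Base: 16+3+12+23+21+23 = 98
Base-S-Q-X-V-Z-Base: 16+7+10+11+23+25 = 92
Base-S-Q-X-Z-V-Base: 16+7+10+12+23+2 = 70
Base-S-Q-V-X-Z-Base: 16+7+21+11+12+25 = 92
Base-S-Q-V-Z-X-Base: 16+7+21+23+12+13 = 92
Base-S-Q-Z-X-V-Base: 16+7+2+12+11+2 = 50
Base-S-Q-Z-V-X-Base: 16+7+2+23+11+13 = 72
Base-S-V-X-Q-Z-Base: 16+14+11+10+2+25 = 78
Base-S-V-X-Z-Q-Base: 16+14+11+12+2+23 = 78
… (46 more)
The minimum is 50.
One optimal route: Base → S → Q → Z → X → V → Base (or its reverse).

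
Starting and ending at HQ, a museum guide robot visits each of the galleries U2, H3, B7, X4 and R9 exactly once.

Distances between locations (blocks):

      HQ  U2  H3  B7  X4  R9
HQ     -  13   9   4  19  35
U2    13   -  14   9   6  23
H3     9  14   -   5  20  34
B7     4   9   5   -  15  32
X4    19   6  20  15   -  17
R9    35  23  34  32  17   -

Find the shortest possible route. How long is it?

There are 60 distinct closed tours to check (reversals are equivalent).
HQ→U2→H3→B7→X4→R9→HQ: 13+14+5+15+17+35 = 99
HQ→U2→H3→B7→R9→X4→HQ: 13+14+5+32+17+19 = 100
HQ→U2→H3→X4→B7→R9→HQ: 13+14+20+15+32+35 = 129
HQ→U2→H3→X4→R9→B7→HQ: 13+14+20+17+32+4 = 100
HQ→U2→H3→R9→B7→X4→HQ: 13+14+34+32+15+19 = 127
HQ→U2→H3→R9→X4→B7→HQ: 13+14+34+17+15+4 = 97
HQ→U2→B7→H3→X4→R9→HQ: 13+9+5+20+17+35 = 99
HQ→U2→B7→H3→R9→X4→HQ: 13+9+5+34+17+19 = 97
HQ→U2→B7→X4→H3→R9→HQ: 13+9+15+20+34+35 = 126
HQ→U2→B7→X4→R9→H3→HQ: 13+9+15+17+34+9 = 97
HQ→U2→B7→R9→H3→X4→HQ: 13+9+32+34+20+19 = 127
HQ→U2→B7→R9→X4→H3→HQ: 13+9+32+17+20+9 = 100
HQ→U2→X4→H3→B7→R9→HQ: 13+6+20+5+32+35 = 111
HQ→U2→X4→H3→R9→B7→HQ: 13+6+20+34+32+4 = 109
… (46 more)
HQ→U2→X4→R9→H3→B7→HQ: 13+6+17+34+5+4 = 79  ← best
The minimum is 79.
One optimal route: HQ → U2 → X4 → R9 → H3 → B7 → HQ (or its reverse).

79 blocks — the shortest possible round trip.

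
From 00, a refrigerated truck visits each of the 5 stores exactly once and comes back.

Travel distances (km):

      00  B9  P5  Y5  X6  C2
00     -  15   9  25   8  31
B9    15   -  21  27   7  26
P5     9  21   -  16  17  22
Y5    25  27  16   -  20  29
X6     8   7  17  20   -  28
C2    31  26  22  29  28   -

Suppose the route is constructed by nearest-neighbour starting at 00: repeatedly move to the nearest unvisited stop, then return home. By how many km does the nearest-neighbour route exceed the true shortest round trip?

00: X6=8, P5=9, B9=15, Y5=25, C2=31 ⇒ X6
X6: B9=7, P5=17, Y5=20, C2=28 ⇒ B9
B9: P5=21, C2=26, Y5=27 ⇒ P5
P5: Y5=16, C2=22 ⇒ Y5
Y5: C2=29 ⇒ C2
NN route 00 → X6 → B9 → P5 → Y5 → C2 → 00 costs 112.
Optimal: 00 → P5 → Y5 → C2 → B9 → X6 → 00 costs 95 (by enumerating all 60 distinct tours).
Excess = 112 − 95 = 17.

The nearest-neighbour route is 17 km longer than optimal.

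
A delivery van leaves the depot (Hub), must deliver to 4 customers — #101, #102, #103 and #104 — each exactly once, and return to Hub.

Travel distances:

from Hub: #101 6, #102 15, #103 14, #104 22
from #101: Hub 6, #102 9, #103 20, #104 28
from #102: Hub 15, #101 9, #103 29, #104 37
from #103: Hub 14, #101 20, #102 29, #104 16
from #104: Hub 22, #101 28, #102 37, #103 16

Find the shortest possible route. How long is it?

Shortest round trip = 82.

There are 12 distinct closed tours to check (reversals are equivalent).
Hub → #101 → #102 → #103 → #104 → Hub: 6+9+29+16+22 = 82
Hub → #101 → #102 → #104 → #103 → Hub: 6+9+37+16+14 = 82
Hub → #101 → #103 → #102 → #104 → Hub: 6+20+29+37+22 = 114
Hub → #101 → #103 → #104 → #102 → Hub: 6+20+16+37+15 = 94
Hub → #101 → #104 → #102 → #103 → Hub: 6+28+37+29+14 = 114
Hub → #101 → #104 → #103 → #102 → Hub: 6+28+16+29+15 = 94
Hub → #102 → #101 → #103 → #104 → Hub: 15+9+20+16+22 = 82
Hub → #102 → #101 → #104 → #103 → Hub: 15+9+28+16+14 = 82
Hub → #102 → #103 → #101 → #104 → Hub: 15+29+20+28+22 = 114
Hub → #102 → #104 → #101 → #103 → Hub: 15+37+28+20+14 = 114
Hub → #103 → #101 → #102 → #104 → Hub: 14+20+9+37+22 = 102
Hub → #103 → #102 → #101 → #104 → Hub: 14+29+9+28+22 = 102
The minimum is 82.
One optimal route: Hub → #101 → #102 → #103 → #104 → Hub (or its reverse).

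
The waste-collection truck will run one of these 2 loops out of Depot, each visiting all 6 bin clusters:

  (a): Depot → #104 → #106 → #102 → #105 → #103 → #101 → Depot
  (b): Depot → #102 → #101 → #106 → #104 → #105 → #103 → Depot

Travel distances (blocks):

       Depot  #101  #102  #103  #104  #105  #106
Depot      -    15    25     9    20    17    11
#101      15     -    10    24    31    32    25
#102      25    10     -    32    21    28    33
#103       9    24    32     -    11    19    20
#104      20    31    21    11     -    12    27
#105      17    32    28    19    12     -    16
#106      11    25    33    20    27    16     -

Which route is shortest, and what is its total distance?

Shortest is (b), total 127 blocks.

(a): 20 + 27 + 33 + 28 + 19 + 24 + 15 = 166
(b): 25 + 10 + 25 + 27 + 12 + 19 + 9 = 127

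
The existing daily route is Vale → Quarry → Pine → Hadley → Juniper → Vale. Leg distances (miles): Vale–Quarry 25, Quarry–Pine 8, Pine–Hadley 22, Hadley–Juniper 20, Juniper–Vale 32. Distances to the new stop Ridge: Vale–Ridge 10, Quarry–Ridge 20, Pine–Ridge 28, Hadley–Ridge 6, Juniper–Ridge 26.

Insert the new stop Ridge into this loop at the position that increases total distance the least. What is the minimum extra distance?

Insertion cost between consecutive stops i–j is d(i,Ridge) + d(Ridge,j) − d(i,j):
  between Vale and Quarry: 10 + 20 − 25 = 5
  between Quarry and Pine: 20 + 28 − 8 = 40
  between Pine and Hadley: 28 + 6 − 22 = 12
  between Hadley and Juniper: 6 + 26 − 20 = 12
  between Juniper and Vale: 26 + 10 − 32 = 4
Cheapest insertion is between Juniper and Vale, adding 4.
New total = 107 + 4 = 111.

Adding 4 miles by placing Ridge on the Juniper–Vale leg.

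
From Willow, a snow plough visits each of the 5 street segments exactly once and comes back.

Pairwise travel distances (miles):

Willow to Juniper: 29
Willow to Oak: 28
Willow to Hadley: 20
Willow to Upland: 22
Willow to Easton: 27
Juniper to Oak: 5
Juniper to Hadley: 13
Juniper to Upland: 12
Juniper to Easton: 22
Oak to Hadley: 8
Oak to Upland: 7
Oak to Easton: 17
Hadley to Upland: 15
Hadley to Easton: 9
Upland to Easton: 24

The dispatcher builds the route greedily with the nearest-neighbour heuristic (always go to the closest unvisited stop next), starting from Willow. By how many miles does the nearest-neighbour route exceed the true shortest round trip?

13 miles longer than the optimal tour.

Willow: Hadley=20, Upland=22, Easton=27, Oak=28, Juniper=29 ⇒ Hadley
Hadley: Oak=8, Easton=9, Juniper=13, Upland=15 ⇒ Oak
Oak: Juniper=5, Upland=7, Easton=17 ⇒ Juniper
Juniper: Upland=12, Easton=22 ⇒ Upland
Upland: Easton=24 ⇒ Easton
NN route Willow → Hadley → Oak → Juniper → Upland → Easton → Willow costs 96.
Optimal: Willow → Upland → Juniper → Oak → Hadley → Easton → Willow costs 83 (by enumerating all 60 distinct tours).
Excess = 96 − 83 = 13.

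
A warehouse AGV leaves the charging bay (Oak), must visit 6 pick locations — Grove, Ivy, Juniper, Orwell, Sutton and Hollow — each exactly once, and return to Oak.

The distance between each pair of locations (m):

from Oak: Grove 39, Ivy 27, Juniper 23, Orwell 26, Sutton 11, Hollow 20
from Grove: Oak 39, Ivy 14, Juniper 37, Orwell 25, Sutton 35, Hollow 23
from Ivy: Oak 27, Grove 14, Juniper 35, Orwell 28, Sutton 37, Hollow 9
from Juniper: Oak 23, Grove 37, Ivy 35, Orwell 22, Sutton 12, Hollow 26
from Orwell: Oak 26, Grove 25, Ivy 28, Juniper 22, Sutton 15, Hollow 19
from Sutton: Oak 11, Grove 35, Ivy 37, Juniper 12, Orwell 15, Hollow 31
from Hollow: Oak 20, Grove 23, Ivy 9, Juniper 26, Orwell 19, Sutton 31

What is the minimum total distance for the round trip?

Minimum total distance: 113 m.

Oak-Grove-Ivy-Juniper-Orwell-Sutton-Hollow-Oak: 39+14+35+22+15+31+20 = 176
Oak-Grove-Ivy-Juniper-Orwell-Hollow-Sutton-Oak: 39+14+35+22+19+31+11 = 171
Oak-Grove-Ivy-Juniper-Sutton-Orwell-Hollow-Oak: 39+14+35+12+15+19+20 = 154
Oak-Grove-Ivy-Juniper-Sutton-Hollow-Orwell-Oak: 39+14+35+12+31+19+26 = 176
Oak-Grove-Ivy-Juniper-Hollow-Orwell-Sutton-Oak: 39+14+35+26+19+15+11 = 159
Oak-Grove-Ivy-Juniper-Hollow-Sutton-Orwell-Oak: 39+14+35+26+31+15+26 = 186
Oak-Grove-Ivy-Orwell-Juniper-Sutton-Hollow-Oak: 39+14+28+22+12+31+20 = 166
Oak-Grove-Ivy-Orwell-Juniper-Hollow-Sutton-Oak: 39+14+28+22+26+31+11 = 171
… (352 more)
Oak-Sutton-Juniper-Orwell-Grove-Ivy-Hollow-Oak: 11+12+22+25+14+9+20 = 113  ← best
The minimum is 113.
One optimal route: Oak → Sutton → Juniper → Orwell → Grove → Ivy → Hollow → Oak (or its reverse).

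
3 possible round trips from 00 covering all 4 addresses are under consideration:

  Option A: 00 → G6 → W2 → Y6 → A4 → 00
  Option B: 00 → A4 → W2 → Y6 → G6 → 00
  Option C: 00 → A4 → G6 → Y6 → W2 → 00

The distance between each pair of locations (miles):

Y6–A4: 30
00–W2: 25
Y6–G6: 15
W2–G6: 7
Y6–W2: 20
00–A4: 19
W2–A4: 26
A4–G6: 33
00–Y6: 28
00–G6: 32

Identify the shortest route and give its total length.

Shortest is Option A, total 108 miles.

Option A: 32 + 7 + 20 + 30 + 19 = 108
Option B: 19 + 26 + 20 + 15 + 32 = 112
Option C: 19 + 33 + 15 + 20 + 25 = 112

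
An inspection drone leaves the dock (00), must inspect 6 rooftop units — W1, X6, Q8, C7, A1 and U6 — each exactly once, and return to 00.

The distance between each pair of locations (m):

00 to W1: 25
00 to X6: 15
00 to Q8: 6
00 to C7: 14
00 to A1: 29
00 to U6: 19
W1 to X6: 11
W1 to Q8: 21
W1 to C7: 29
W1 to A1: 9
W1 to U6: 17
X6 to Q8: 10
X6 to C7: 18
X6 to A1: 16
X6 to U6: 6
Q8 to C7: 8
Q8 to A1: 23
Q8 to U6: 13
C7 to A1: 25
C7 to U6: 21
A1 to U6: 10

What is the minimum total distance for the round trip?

There are 360 distinct closed tours to check (reversals are equivalent).
00-W1-X6-Q8-C7-A1-U6-00: 25+11+10+8+25+10+19 = 108
00-W1-X6-Q8-C7-U6-A1-00: 25+11+10+8+21+10+29 = 114
00-W1-X6-Q8-A1-C7-U6-00: 25+11+10+23+25+21+19 = 134
00-W1-X6-Q8-A1-U6-C7-00: 25+11+10+23+10+21+14 = 114
00-W1-X6-Q8-U6-C7-A1-00: 25+11+10+13+21+25+29 = 134
00-W1-X6-Q8-U6-A1-C7-00: 25+11+10+13+10+25+14 = 108
00-W1-X6-C7-Q8-A1-U6-00: 25+11+18+8+23+10+19 = 114
00-W1-X6-C7-Q8-U6-A1-00: 25+11+18+8+13+10+29 = 114
… (352 more)
00-X6-W1-A1-U6-Q8-C7-00: 15+11+9+10+13+8+14 = 80  ← best
The minimum is 80.
One optimal route: 00 → X6 → W1 → A1 → U6 → Q8 → C7 → 00 (or its reverse).

Minimum total distance: 80 m.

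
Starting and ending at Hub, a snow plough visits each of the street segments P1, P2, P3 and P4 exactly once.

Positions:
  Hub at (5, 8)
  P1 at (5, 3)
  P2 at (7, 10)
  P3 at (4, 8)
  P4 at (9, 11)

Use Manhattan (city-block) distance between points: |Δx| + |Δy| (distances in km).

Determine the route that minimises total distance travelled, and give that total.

Minimum total distance: 26 km.

With 4 stops there are 4!/2 = 12 distinct round trips (a route and its reverse cost the same).
Hub-P1-P2-P3-P4-Hub: 5+9+5+8+7 = 34
Hub-P1-P2-P4-P3-Hub: 5+9+3+8+1 = 26
Hub-P1-P3-P2-P4-Hub: 5+6+5+3+7 = 26
Hub-P1-P3-P4-P2-Hub: 5+6+8+3+4 = 26
Hub-P1-P4-P2-P3-Hub: 5+12+3+5+1 = 26
Hub-P1-P4-P3-P2-Hub: 5+12+8+5+4 = 34
Hub-P2-P1-P3-P4-Hub: 4+9+6+8+7 = 34
Hub-P2-P1-P4-P3-Hub: 4+9+12+8+1 = 34
Hub-P2-P3-P1-P4-Hub: 4+5+6+12+7 = 34
Hub-P2-P4-P1-P3-Hub: 4+3+12+6+1 = 26
Hub-P3-P1-P2-P4-Hub: 1+6+9+3+7 = 26
Hub-P3-P2-P1-P4-Hub: 1+5+9+12+7 = 34
The minimum is 26.
One optimal route: Hub → P1 → P2 → P4 → P3 → Hub (or its reverse).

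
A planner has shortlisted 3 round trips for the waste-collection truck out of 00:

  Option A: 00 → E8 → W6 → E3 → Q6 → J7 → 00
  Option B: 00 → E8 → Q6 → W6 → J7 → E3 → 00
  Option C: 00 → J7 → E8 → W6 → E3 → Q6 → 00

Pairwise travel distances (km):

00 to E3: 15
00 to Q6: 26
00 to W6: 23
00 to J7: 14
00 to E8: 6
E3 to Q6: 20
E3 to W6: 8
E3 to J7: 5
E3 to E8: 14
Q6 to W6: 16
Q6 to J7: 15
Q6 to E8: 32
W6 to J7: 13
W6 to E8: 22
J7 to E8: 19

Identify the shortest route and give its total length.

Option A: 6 + 22 + 8 + 20 + 15 + 14 = 85
Option B: 6 + 32 + 16 + 13 + 5 + 15 = 87
Option C: 14 + 19 + 22 + 8 + 20 + 26 = 109

85 km — Option A is the shortest.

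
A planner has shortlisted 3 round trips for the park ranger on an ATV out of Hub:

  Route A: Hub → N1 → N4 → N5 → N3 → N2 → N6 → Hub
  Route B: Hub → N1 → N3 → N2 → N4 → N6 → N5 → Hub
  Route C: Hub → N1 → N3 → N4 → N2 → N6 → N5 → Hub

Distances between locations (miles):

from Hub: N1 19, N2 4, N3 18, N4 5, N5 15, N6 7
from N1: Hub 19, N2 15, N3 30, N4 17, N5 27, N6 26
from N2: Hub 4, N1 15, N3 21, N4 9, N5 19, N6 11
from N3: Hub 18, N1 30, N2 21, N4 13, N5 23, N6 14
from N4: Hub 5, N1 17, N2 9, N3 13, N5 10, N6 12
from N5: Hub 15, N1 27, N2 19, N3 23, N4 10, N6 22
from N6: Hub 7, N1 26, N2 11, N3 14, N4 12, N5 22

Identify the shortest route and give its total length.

Shortest is Route A, total 108 miles.

Route A: 19 + 17 + 10 + 23 + 21 + 11 + 7 = 108
Route B: 19 + 30 + 21 + 9 + 12 + 22 + 15 = 128
Route C: 19 + 30 + 13 + 9 + 11 + 22 + 15 = 119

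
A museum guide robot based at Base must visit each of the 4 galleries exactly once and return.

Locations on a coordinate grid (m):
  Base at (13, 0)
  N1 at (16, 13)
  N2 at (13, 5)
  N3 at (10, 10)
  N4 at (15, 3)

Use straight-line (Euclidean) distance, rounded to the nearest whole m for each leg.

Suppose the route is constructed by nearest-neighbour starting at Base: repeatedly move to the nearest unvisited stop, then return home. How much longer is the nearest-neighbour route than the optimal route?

The nearest-neighbour route is 1 m longer than optimal.

Base: N4=4, N2=5, N3=10, N1=13 ⇒ N4
N4: N2=3, N3=9, N1=10 ⇒ N2
N2: N3=6, N1=9 ⇒ N3
N3: N1=7 ⇒ N1
NN route Base → N4 → N2 → N3 → N1 → Base costs 33.
Optimal: Base → N2 → N3 → N1 → N4 → Base costs 32 (by enumerating all 12 distinct tours).
Excess = 33 − 32 = 1.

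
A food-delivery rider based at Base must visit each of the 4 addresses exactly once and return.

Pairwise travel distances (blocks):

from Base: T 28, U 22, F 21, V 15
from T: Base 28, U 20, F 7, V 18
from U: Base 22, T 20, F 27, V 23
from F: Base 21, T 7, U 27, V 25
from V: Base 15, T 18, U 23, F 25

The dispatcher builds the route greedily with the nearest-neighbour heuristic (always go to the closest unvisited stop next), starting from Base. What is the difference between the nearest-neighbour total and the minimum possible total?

From Base: V=15, F=21, U=22, T=28 → choose V (15).
From V: T=18, U=23, F=25 → choose T (18).
From T: F=7, U=20 → choose F (7).
From F: U=27 → choose U (27).
NN route Base → V → T → F → U → Base costs 89.
Optimal: Base → F → T → U → V → Base costs 86 (by enumerating all 12 distinct tours).
Excess = 89 − 86 = 3.

The nearest-neighbour route is 3 blocks longer than optimal.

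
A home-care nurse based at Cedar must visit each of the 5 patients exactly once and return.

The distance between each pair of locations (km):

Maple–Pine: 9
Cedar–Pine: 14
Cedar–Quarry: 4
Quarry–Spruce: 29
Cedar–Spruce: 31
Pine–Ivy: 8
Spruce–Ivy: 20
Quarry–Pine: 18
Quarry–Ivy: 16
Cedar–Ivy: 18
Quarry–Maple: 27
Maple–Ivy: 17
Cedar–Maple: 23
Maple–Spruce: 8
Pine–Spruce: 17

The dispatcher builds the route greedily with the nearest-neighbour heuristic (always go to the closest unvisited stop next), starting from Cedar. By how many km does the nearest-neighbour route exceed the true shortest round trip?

From Cedar: Quarry=4, Pine=14, Ivy=18, Maple=23, Spruce=31 → choose Quarry (4).
From Quarry: Ivy=16, Pine=18, Maple=27, Spruce=29 → choose Ivy (16).
From Ivy: Pine=8, Maple=17, Spruce=20 → choose Pine (8).
From Pine: Maple=9, Spruce=17 → choose Maple (9).
From Maple: Spruce=8 → choose Spruce (8).
NN route Cedar → Quarry → Ivy → Pine → Maple → Spruce → Cedar costs 76.
Optimal: Cedar → Quarry → Ivy → Spruce → Maple → Pine → Cedar costs 71 (by enumerating all 60 distinct tours).
Excess = 76 − 71 = 5.

Excess over optimum: 5 km.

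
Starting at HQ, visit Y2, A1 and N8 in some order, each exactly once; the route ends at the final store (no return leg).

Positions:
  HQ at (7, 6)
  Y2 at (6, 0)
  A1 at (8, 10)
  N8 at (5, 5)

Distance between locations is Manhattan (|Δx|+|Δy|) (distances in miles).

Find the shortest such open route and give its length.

19 miles — the minimum one-way total.

There are 3! = 6 possible orderings.
HQ → Y2 → A1 → N8: 7+12+8 = 27
HQ → Y2 → N8 → A1: 7+6+8 = 21
HQ → A1 → Y2 → N8: 5+12+6 = 23
HQ → A1 → N8 → Y2: 5+8+6 = 19
HQ → N8 → Y2 → A1: 3+6+12 = 21
HQ → N8 → A1 → Y2: 3+8+12 = 23
The minimum is 19.
One shortest path: HQ → A1 → N8 → Y2.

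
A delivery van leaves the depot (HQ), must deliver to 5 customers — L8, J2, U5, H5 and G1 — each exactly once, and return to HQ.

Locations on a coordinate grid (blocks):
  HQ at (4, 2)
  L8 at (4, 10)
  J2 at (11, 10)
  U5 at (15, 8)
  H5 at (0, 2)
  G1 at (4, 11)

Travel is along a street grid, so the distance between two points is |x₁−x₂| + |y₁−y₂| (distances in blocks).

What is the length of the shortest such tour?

Minimum total distance: 48 blocks.

HQ → L8 → J2 → U5 → H5 → G1 → HQ: 8+7+6+21+13+9 = 64
HQ → L8 → J2 → U5 → G1 → H5 → HQ: 8+7+6+14+13+4 = 52
HQ → L8 → J2 → H5 → U5 → G1 → HQ: 8+7+19+21+14+9 = 78
HQ → L8 → J2 → H5 → G1 → U5 → HQ: 8+7+19+13+14+17 = 78
HQ → L8 → J2 → G1 → U5 → H5 → HQ: 8+7+8+14+21+4 = 62
HQ → L8 → J2 → G1 → H5 → U5 → HQ: 8+7+8+13+21+17 = 74
HQ → L8 → U5 → J2 → H5 → G1 → HQ: 8+13+6+19+13+9 = 68
HQ → L8 → U5 → J2 → G1 → H5 → HQ: 8+13+6+8+13+4 = 52
HQ → L8 → U5 → H5 → J2 → G1 → HQ: 8+13+21+19+8+9 = 78
HQ → L8 → U5 → H5 → G1 → J2 → HQ: 8+13+21+13+8+15 = 78
HQ → L8 → U5 → G1 → J2 → H5 → HQ: 8+13+14+8+19+4 = 66
HQ → L8 → U5 → G1 → H5 → J2 → HQ: 8+13+14+13+19+15 = 82
HQ → L8 → H5 → J2 → U5 → G1 → HQ: 8+12+19+6+14+9 = 68
HQ → L8 → H5 → J2 → G1 → U5 → HQ: 8+12+19+8+14+17 = 78
… (46 more)
HQ → L8 → G1 → J2 → U5 → H5 → HQ: 8+1+8+6+21+4 = 48  ← best
The minimum is 48.
One optimal route: HQ → L8 → G1 → J2 → U5 → H5 → HQ (or its reverse).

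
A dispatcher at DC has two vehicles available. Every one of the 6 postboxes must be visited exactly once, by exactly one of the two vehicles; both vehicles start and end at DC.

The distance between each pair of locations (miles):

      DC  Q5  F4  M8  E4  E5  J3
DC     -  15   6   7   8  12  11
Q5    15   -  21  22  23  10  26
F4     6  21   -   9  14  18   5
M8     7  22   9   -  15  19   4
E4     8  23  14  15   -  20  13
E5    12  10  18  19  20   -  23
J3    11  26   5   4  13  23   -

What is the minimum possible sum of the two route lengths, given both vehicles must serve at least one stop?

Check every non-empty split of the stops between the two vehicles; for each half take its own optimal tour:
  {Q5} + {F4, M8, E4, E5, J3}: 30 + 62 = 92
  {F4} + {Q5, M8, E4, E5, J3}: 12 + 69 = 81
  {Q5, F4} + {M8, E4, E5, J3}: 42 + 56 = 98
  {M8} + {Q5, F4, E4, E5, J3}: 14 + 69 = 83
  {Q5, M8} + {F4, E4, E5, J3}: 44 + 56 = 100
  {F4, M8} + {Q5, E4, E5, J3}: 22 + 69 = 91
  … (31 splits in total)
  {E4} + {Q5, F4, M8, E5, J3}: 16 + 59 = 75  ← best
Best: vehicle 1 DC → E4 → DC = 16; vehicle 2 DC → Q5 → E5 → F4 → J3 → M8 → DC = 59; combined 75.

Minimum combined distance: 75 miles.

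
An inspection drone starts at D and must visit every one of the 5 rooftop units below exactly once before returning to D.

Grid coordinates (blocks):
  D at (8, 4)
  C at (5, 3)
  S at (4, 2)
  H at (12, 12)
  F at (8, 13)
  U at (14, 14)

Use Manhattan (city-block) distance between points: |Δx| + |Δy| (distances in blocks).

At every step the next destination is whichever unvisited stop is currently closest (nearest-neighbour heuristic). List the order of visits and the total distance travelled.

From D: distances to unvisited — C=4, S=6, F=9, H=12, U=16. Nearest is C (4).
From C: distances to unvisited — S=2, F=13, H=16, U=20. Nearest is S (2).
From S: distances to unvisited — F=15, H=18, U=22. Nearest is F (15).
From F: distances to unvisited — H=5, U=7. Nearest is H (5).
From H: distances to unvisited — U=4. Nearest is U (4).
Return U→D: 16.
Total = 4 + 2 + 15 + 5 + 4 + 16 = 46.

Total distance 46 blocks via the nearest-neighbour route D → C → S → F → H → U → D.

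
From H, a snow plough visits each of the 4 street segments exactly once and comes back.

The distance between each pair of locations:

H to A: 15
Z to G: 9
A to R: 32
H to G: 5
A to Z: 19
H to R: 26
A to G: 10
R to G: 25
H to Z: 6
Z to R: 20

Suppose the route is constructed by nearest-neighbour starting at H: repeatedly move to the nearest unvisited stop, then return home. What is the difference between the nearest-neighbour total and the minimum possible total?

The nearest-neighbour route is 18 longer than optimal.

H: G=5, Z=6, A=15, R=26 ⇒ G
G: Z=9, A=10, R=25 ⇒ Z
Z: A=19, R=20 ⇒ A
A: R=32 ⇒ R
NN route H → G → Z → A → R → H costs 91.
Optimal: H → Z → R → A → G → H costs 73 (by enumerating all 12 distinct tours).
Excess = 91 − 73 = 18.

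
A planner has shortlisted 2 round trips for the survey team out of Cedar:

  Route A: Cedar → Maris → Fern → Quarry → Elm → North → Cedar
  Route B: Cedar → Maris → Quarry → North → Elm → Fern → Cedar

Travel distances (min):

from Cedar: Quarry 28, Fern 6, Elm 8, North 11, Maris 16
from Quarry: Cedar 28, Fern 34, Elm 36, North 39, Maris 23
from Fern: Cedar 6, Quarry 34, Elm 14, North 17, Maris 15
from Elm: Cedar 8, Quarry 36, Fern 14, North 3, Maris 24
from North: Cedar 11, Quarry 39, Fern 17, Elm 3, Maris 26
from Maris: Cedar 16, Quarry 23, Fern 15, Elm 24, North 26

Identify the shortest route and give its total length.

101 min — Route B is the shortest.

Route A: 16 + 15 + 34 + 36 + 3 + 11 = 115
Route B: 16 + 23 + 39 + 3 + 14 + 6 = 101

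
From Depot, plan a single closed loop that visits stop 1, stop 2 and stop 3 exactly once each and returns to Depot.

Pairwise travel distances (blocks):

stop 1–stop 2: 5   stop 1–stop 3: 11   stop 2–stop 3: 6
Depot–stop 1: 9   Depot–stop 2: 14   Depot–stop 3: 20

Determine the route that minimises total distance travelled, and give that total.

40 blocks — the shortest possible round trip.

There are 3 distinct closed tours to check (reversals are equivalent).
Depot→stop 1→stop 2→stop 3→Depot: 9+5+6+20 = 40
Depot→stop 1→stop 3→stop 2→Depot: 9+11+6+14 = 40
Depot→stop 2→stop 1→stop 3→Depot: 14+5+11+20 = 50
The minimum is 40.
One optimal route: Depot → stop 1 → stop 2 → stop 3 → Depot (or its reverse).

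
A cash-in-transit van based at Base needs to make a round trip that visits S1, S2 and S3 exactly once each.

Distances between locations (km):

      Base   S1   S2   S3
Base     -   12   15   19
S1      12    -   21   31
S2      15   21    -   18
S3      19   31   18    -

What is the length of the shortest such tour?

Base-S1-S2-S3-Base: 12+21+18+19 = 70
Base-S1-S3-S2-Base: 12+31+18+15 = 76
Base-S2-S1-S3-Base: 15+21+31+19 = 86
The minimum is 70.
One optimal route: Base → S1 → S2 → S3 → Base (or its reverse).

70 km — the shortest possible round trip.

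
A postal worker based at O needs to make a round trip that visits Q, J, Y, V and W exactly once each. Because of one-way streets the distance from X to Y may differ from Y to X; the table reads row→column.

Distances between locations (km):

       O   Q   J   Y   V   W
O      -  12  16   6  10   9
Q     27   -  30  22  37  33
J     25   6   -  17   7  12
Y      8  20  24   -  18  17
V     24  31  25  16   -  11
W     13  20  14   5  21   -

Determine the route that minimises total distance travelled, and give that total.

Shortest round trip = 71 km.

O-Q-J-Y-V-W-O: 12+30+17+18+11+13 = 101
O-Q-J-Y-W-V-O: 12+30+17+17+21+24 = 121
O-Q-J-V-Y-W-O: 12+30+7+16+17+13 = 95
O-Q-J-V-W-Y-O: 12+30+7+11+5+8 = 73
O-Q-J-W-Y-V-O: 12+30+12+5+18+24 = 101
O-Q-J-W-V-Y-O: 12+30+12+21+16+8 = 99
O-Q-Y-J-V-W-O: 12+22+24+7+11+13 = 89
O-Q-Y-J-W-V-O: 12+22+24+12+21+24 = 115
O-Q-Y-V-J-W-O: 12+22+18+25+12+13 = 102
O-Q-Y-V-W-J-O: 12+22+18+11+14+25 = 102
O-Q-Y-W-J-V-O: 12+22+17+14+7+24 = 96
O-Q-Y-W-V-J-O: 12+22+17+21+25+25 = 122
O-Q-V-J-Y-W-O: 12+37+25+17+17+13 = 121
O-Q-V-J-W-Y-O: 12+37+25+12+5+8 = 99
… (106 more)
O-V-W-J-Q-Y-O: 10+11+14+6+22+8 = 71  ← best
The minimum is 71.
One optimal route: O → V → W → J → Q → Y → O.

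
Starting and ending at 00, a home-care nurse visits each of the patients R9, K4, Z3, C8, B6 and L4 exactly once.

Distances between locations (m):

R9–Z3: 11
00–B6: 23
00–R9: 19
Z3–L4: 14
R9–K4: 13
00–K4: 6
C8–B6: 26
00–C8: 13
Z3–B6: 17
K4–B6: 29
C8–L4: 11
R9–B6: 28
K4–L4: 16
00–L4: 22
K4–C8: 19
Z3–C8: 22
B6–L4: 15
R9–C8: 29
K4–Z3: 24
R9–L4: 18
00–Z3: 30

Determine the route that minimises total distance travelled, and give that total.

86 m — the shortest possible round trip.

With 6 stops there are 6!/2 = 360 distinct round trips (a route and its reverse cost the same).
00→R9→K4→Z3→C8→B6→L4→00: 19+13+24+22+26+15+22 = 141
00→R9→K4→Z3→C8→L4→B6→00: 19+13+24+22+11+15+23 = 127
00→R9→K4→Z3→B6→C8→L4→00: 19+13+24+17+26+11+22 = 132
00→R9→K4→Z3→B6→L4→C8→00: 19+13+24+17+15+11+13 = 112
00→R9→K4→Z3→L4→C8→B6→00: 19+13+24+14+11+26+23 = 130
00→R9→K4→Z3→L4→B6→C8→00: 19+13+24+14+15+26+13 = 124
00→R9→K4→C8→Z3→B6→L4→00: 19+13+19+22+17+15+22 = 127
00→R9→K4→C8→Z3→L4→B6→00: 19+13+19+22+14+15+23 = 125
… (352 more)
00→K4→R9→Z3→B6→L4→C8→00: 6+13+11+17+15+11+13 = 86  ← best
The minimum is 86.
One optimal route: 00 → K4 → R9 → Z3 → B6 → L4 → C8 → 00 (or its reverse).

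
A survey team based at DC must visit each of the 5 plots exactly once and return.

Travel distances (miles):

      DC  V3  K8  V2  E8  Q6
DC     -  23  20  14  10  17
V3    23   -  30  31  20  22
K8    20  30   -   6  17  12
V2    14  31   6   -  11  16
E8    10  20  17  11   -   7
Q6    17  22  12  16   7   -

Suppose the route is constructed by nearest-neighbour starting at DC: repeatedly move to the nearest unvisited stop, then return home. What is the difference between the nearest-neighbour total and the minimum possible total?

Excess over optimum: 7 miles.

DC: E8=10, V2=14, Q6=17, K8=20, V3=23 ⇒ E8
E8: Q6=7, V2=11, K8=17, V3=20 ⇒ Q6
Q6: K8=12, V2=16, V3=22 ⇒ K8
K8: V2=6, V3=30 ⇒ V2
V2: V3=31 ⇒ V3
NN route DC → E8 → Q6 → K8 → V2 → V3 → DC costs 89.
Optimal: DC → V3 → E8 → Q6 → K8 → V2 → DC costs 82 (by enumerating all 60 distinct tours).
Excess = 89 − 82 = 7.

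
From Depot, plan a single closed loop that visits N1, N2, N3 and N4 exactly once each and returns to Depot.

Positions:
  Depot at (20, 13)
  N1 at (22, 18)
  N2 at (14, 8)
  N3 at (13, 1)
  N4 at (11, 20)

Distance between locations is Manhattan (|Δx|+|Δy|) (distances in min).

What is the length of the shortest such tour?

Shortest round trip = 60 min.

With 4 stops there are 4!/2 = 12 distinct round trips (a route and its reverse cost the same).
Depot-N1-N2-N3-N4-Depot: 7+18+8+21+16 = 70
Depot-N1-N2-N4-N3-Depot: 7+18+15+21+19 = 80
Depot-N1-N3-N2-N4-Depot: 7+26+8+15+16 = 72
Depot-N1-N3-N4-N2-Depot: 7+26+21+15+11 = 80
Depot-N1-N4-N2-N3-Depot: 7+13+15+8+19 = 62
Depot-N1-N4-N3-N2-Depot: 7+13+21+8+11 = 60
Depot-N2-N1-N3-N4-Depot: 11+18+26+21+16 = 92
Depot-N2-N1-N4-N3-Depot: 11+18+13+21+19 = 82
Depot-N2-N3-N1-N4-Depot: 11+8+26+13+16 = 74
Depot-N2-N4-N1-N3-Depot: 11+15+13+26+19 = 84
Depot-N3-N1-N2-N4-Depot: 19+26+18+15+16 = 94
Depot-N3-N2-N1-N4-Depot: 19+8+18+13+16 = 74
The minimum is 60.
One optimal route: Depot → N1 → N4 → N3 → N2 → Depot (or its reverse).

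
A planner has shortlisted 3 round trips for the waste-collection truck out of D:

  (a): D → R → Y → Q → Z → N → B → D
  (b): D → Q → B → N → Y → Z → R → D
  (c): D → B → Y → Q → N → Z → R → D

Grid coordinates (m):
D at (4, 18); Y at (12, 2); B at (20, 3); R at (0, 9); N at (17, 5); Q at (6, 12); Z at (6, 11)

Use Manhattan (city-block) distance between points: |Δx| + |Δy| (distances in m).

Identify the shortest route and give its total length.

80 m — (b) is the shortest.

(a): 13 + 19 + 16 + 1 + 17 + 5 + 31 = 102
(b): 8 + 23 + 5 + 8 + 15 + 8 + 13 = 80
(c): 31 + 9 + 16 + 18 + 17 + 8 + 13 = 112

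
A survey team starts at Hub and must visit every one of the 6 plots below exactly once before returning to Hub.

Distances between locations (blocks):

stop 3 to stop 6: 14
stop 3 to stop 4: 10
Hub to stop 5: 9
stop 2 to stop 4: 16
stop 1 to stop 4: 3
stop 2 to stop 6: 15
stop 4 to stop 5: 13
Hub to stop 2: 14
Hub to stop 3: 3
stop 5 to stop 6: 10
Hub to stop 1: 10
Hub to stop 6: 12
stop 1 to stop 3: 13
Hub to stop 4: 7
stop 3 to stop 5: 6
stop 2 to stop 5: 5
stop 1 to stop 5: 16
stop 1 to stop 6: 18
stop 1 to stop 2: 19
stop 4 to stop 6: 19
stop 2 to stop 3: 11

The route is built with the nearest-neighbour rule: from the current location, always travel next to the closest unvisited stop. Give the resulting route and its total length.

Nearest-neighbour total = 57 blocks; route Hub → stop 3 → stop 5 → stop 2 → stop 6 → stop 1 → stop 4 → Hub.

Hub → [stop 3:3 / stop 4:7 / stop 5:9 / stop 1:10 / stop 6:12 / stop 2:14] → stop 3 (3)
stop 3 → [stop 5:6 / stop 4:10 / stop 2:11 / stop 1:13 / stop 6:14] → stop 5 (6)
stop 5 → [stop 2:5 / stop 6:10 / stop 4:13 / stop 1:16] → stop 2 (5)
stop 2 → [stop 6:15 / stop 4:16 / stop 1:19] → stop 6 (15)
stop 6 → [stop 1:18 / stop 4:19] → stop 1 (18)
stop 1 → [stop 4:3] → stop 4 (3)
Return stop 4→Hub: 7.
Total = 3 + 6 + 5 + 15 + 18 + 3 + 7 = 57.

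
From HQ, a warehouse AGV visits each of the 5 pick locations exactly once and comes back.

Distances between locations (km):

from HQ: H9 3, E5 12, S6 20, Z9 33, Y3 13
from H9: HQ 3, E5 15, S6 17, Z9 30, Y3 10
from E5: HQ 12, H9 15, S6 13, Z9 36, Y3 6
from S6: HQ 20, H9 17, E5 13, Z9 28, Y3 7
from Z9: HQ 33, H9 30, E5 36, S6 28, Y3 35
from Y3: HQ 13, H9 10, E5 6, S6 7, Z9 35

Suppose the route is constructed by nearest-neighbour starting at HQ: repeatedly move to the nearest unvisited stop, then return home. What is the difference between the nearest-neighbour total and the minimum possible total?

From HQ: H9=3, E5=12, Y3=13, S6=20, Z9=33 → choose H9 (3).
From H9: Y3=10, E5=15, S6=17, Z9=30 → choose Y3 (10).
From Y3: E5=6, S6=7, Z9=35 → choose E5 (6).
From E5: S6=13, Z9=36 → choose S6 (13).
From S6: Z9=28 → choose Z9 (28).
NN route HQ → H9 → Y3 → E5 → S6 → Z9 → HQ costs 93.
Optimal: HQ → H9 → Z9 → S6 → Y3 → E5 → HQ costs 86 (by enumerating all 60 distinct tours).
Excess = 93 − 86 = 7.

7 km longer than the optimal tour.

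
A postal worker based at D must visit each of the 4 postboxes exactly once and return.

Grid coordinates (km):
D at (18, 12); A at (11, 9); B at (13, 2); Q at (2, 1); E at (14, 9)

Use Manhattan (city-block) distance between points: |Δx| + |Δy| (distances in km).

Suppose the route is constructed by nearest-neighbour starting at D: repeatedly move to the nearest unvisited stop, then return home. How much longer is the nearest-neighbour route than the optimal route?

D: E=7, A=10, B=15, Q=27 ⇒ E
E: A=3, B=8, Q=20 ⇒ A
A: B=9, Q=17 ⇒ B
B: Q=12 ⇒ Q
NN route D → E → A → B → Q → D costs 58.
Optimal: D → A → Q → B → E → D costs 54 (by enumerating all 12 distinct tours).
Excess = 58 − 54 = 4.

Excess over optimum: 4 km.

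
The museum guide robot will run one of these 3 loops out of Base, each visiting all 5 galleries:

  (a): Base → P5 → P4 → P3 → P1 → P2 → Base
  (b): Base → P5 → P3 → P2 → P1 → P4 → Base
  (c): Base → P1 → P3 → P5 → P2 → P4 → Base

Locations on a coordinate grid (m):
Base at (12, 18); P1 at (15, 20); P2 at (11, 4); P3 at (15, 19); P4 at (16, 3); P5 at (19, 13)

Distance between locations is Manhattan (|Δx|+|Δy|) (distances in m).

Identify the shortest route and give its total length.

Shortest is (c), total 58 m.

(a): 12 + 13 + 17 + 1 + 20 + 15 = 78
(b): 12 + 10 + 19 + 20 + 18 + 19 = 98
(c): 5 + 1 + 10 + 17 + 6 + 19 = 58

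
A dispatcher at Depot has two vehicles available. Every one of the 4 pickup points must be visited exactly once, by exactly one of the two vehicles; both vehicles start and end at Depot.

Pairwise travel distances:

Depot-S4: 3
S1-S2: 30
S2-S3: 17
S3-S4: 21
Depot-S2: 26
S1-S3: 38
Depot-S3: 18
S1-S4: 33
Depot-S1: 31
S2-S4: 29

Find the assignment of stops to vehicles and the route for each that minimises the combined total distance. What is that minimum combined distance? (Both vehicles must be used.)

Try each way of splitting the stops between the two vehicles (each non-empty) and, for each split, find the best tour for each vehicle:
  {S1} + {S2, S3, S4}: 62 + 67 = 129
  {S2} + {S1, S3, S4}: 52 + 92 = 144
  {S1, S2} + {S3, S4}: 87 + 42 = 129
  {S3} + {S1, S2, S4}: 36 + 92 = 128
  {S1, S3} + {S2, S4}: 87 + 58 = 145
  {S2, S3} + {S1, S4}: 61 + 67 = 128
  … (7 splits in total)
  {S1, S2, S3} + {S4}: 96 + 6 = 102  ← best
Best: vehicle 1 Depot → S1 → S2 → S3 → Depot = 96; vehicle 2 Depot → S4 → Depot = 6; combined 102.

Minimum combined distance: 102.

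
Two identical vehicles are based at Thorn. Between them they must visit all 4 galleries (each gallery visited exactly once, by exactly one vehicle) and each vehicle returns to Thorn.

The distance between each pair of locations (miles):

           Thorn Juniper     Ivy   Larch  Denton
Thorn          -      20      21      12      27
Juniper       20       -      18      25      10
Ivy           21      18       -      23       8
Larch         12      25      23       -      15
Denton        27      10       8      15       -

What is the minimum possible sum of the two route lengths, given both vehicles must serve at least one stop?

There are 2^3 − 1 = 7 ways to divide the 4 stops into two non-empty groups. For each, the best each vehicle can do is its own shortest tour through its group:
  {Juniper} + {Ivy, Larch, Denton}: 40 + 56 = 96
  {Ivy} + {Juniper, Larch, Denton}: 42 + 57 = 99
  {Juniper, Ivy} + {Larch, Denton}: 59 + 54 = 113
  {Larch} + {Juniper, Ivy, Denton}: 24 + 59 = 83
  {Juniper, Larch} + {Ivy, Denton}: 57 + 56 = 113
  {Ivy, Larch} + {Juniper, Denton}: 56 + 57 = 113
  … (7 splits in total)
Best: vehicle 1 Thorn → Larch → Thorn = 24; vehicle 2 Thorn → Juniper → Denton → Ivy → Thorn = 59; combined 83.

Minimum combined distance: 83 miles.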